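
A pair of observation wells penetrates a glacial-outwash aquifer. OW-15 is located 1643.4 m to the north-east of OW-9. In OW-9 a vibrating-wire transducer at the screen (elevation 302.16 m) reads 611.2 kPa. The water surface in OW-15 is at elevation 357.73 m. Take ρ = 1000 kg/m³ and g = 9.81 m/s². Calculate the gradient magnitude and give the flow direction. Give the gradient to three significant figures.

Pressure head at OW-9: ψ = P/(ρg) = 611.2×1000 / (1000 × 9.81) = 62.30 m.
Total head at OW-9: h = z + ψ = 302.16 + 62.30 = 364.46 m.
Total head at OW-15: h = 357.73 m (water level in the piezometer is the total head).
Head difference: h(OW-9) − h(OW-15) = 364.46 − 357.73 = 6.73 m.
Hydraulic gradient: i = |Δh| / L = 6.73 / 1643.4 = 0.00410.
Flow is from higher to lower head: from OW-9 toward OW-15, i.e. toward the north-east.

i ≈ 0.00410; groundwater flows toward the north-east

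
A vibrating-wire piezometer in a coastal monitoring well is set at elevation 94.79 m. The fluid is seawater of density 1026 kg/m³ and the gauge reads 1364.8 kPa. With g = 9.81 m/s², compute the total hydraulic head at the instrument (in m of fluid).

h ≈ 230.39 m

ψ = P/(ρg) = 1364.8×1000 / (1026 × 9.81) = 135.60 m.
h = z + ψ = 94.79 + 135.60 = 230.39 m.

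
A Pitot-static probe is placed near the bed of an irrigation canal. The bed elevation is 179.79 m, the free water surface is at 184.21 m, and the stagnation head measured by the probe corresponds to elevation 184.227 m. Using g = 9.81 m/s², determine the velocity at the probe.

Near the bed, under hydrostatic conditions, the piezometric head (z + ψ) equals the free-surface elevation, 184.21 m.
Velocity head = total − piezometric = 184.227 − 184.21 = 0.017 m.
v = √(2g·h_v) = √(2 × 9.81 × 0.017) = 0.578 m/s.

v ≈ 0.578 m/s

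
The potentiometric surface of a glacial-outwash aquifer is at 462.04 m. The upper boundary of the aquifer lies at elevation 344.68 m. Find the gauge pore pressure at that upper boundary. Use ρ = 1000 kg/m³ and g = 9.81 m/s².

Pressure head at the aquifer top: ψ = h − z = 462.04 − 344.68 = 117.36 m.
P = ρgψ = 1000 × 9.81 × 117.36 = 1151302 Pa ≈ 1150 kPa.

P ≈ 1150 kPa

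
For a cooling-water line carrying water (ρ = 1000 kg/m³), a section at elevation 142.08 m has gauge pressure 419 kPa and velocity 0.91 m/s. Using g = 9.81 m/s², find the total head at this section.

h ≈ 184.83 m

Pressure head ψ = P/(ρg) = 419×1000 / (1000 × 9.81) = 42.71 m.
Velocity head = v²/(2g) = 0.91² / (2 × 9.81) = 0.042 m.
h = z + ψ + v²/(2g) = 142.08 + 42.71 + 0.042 = 184.83 m.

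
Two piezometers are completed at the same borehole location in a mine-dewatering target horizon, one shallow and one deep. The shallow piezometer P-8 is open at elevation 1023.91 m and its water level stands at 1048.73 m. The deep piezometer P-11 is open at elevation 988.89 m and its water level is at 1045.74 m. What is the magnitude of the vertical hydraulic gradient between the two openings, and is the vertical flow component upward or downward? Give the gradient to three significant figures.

Total head at P-8: h = 1048.73 m (water level in the standpipe).
Total head at P-11: h = 1045.74 m.
Δh = h(P-8) − h(P-11) = 1048.73 − 1045.74 = 2.99 m.
Vertical separation Δz = 1023.91 − 988.89 = 35.02 m.
|i_v| = |Δh| / Δz = 2.99 / 35.02 = 0.0854.
Head is higher in the shallow piezometer, so vertical flow is downward (recharge condition).

|i_v| ≈ 0.0854; vertical flow is downward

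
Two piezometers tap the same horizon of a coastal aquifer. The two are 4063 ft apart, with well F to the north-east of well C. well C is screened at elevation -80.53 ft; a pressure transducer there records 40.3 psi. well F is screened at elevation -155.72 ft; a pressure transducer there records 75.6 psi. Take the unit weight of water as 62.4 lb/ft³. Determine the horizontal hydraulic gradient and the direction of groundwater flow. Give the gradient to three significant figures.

i ≈ 0.00154; groundwater flows toward the south-west

Pressure head at well C: ψ = 144·P/γ = 144 × 40.3 / 62.4 = 93.00 ft.
Total head at well C: h = z + ψ = -80.53 + 93.00 = 12.47 ft.
Pressure head at well F: ψ = 144·P/γ = 144 × 75.6 / 62.4 = 174.46 ft.
Total head at well F: h = z + ψ = -155.72 + 174.46 = 18.74 ft.
Head difference: h(well C) − h(well F) = 12.47 − 18.74 = -6.27 ft.
Hydraulic gradient: i = |Δh| / L = 6.27 / 4063 = 0.00154.
Flow is from higher to lower head: from well F toward well C, i.e. toward the south-west.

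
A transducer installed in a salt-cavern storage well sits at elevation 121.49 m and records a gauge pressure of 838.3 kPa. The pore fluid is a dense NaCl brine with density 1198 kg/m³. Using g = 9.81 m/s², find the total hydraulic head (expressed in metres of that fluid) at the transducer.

ψ = P/(ρg) = 838.3×1000 / (1198 × 9.81) = 71.33 m.
h = z + ψ = 121.49 + 71.33 = 192.82 m.

h ≈ 192.82 m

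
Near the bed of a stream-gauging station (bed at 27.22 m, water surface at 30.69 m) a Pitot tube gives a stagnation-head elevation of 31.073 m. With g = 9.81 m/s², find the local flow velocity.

v ≈ 2.74 m/s

Near the bed, under hydrostatic conditions, the piezometric head (z + ψ) equals the free-surface elevation, 30.69 m.
Velocity head = total − piezometric = 31.073 − 30.69 = 0.383 m.
v = √(2g·h_v) = √(2 × 9.81 × 0.383) = 2.74 m/s.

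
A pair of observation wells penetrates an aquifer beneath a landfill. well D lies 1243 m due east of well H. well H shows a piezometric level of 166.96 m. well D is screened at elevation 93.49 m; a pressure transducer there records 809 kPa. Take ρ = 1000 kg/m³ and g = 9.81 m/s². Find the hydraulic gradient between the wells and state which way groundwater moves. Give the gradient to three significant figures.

i ≈ 0.00724; groundwater flows toward the west

Total head at well H: h = 166.96 m (water level in the piezometer is the total head).
Pressure head at well D: ψ = P/(ρg) = 809×1000 / (1000 × 9.81) = 82.47 m.
Total head at well D: h = z + ψ = 93.49 + 82.47 = 175.96 m.
Head difference: h(well H) − h(well D) = 166.96 − 175.96 = -9.00 m.
Hydraulic gradient: i = |Δh| / L = 9.00 / 1243 = 0.00724.
Flow is from higher to lower head: from well D toward well H, i.e. toward the west.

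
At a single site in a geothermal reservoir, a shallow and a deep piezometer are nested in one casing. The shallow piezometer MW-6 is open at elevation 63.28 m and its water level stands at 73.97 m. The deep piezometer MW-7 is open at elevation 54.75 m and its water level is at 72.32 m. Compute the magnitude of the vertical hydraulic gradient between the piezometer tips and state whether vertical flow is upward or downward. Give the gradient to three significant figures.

Total head at MW-6: h = 73.97 m (water level in the standpipe).
Total head at MW-7: h = 72.32 m.
Δh = h(MW-6) − h(MW-7) = 73.97 − 72.32 = 1.65 m.
Vertical separation Δz = 63.28 − 54.75 = 8.53 m.
|i_v| = |Δh| / Δz = 1.65 / 8.53 = 0.193.
Head is higher in the shallow piezometer, so vertical flow is downward (recharge condition).

|i_v| ≈ 0.193; vertical flow is downward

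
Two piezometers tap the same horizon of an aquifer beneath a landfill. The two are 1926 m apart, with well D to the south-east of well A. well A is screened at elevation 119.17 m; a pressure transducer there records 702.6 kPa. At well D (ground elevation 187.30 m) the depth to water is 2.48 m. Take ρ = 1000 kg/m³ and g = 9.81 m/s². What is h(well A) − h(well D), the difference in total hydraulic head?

Δh ≈ 5.97 m

Pressure head at well A: ψ = P/(ρg) = 702.6×1000 / (1000 × 9.81) = 71.62 m.
Total head at well A: h = z + ψ = 119.17 + 71.62 = 190.79 m.
Total head at well D: h = 187.30 − 2.48 = 184.82 m.
Head difference: h(well A) − h(well D) = 190.79 − 184.82 = 5.97 m.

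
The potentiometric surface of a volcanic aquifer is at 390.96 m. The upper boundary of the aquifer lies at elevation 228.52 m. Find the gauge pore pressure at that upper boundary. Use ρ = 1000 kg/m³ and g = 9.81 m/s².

P ≈ 1590 kPa

Pressure head at the aquifer top: ψ = h − z = 390.96 − 228.52 = 162.44 m.
P = ρgψ = 1000 × 9.81 × 162.44 = 1593536 Pa ≈ 1590 kPa.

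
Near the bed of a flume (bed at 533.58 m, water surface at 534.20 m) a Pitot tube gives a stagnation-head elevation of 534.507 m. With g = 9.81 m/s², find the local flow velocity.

Near the bed, under hydrostatic conditions, the piezometric head (z + ψ) equals the free-surface elevation, 534.20 m.
Velocity head = total − piezometric = 534.507 − 534.20 = 0.307 m.
v = √(2g·h_v) = √(2 × 9.81 × 0.307) = 2.45 m/s.

v ≈ 2.45 m/s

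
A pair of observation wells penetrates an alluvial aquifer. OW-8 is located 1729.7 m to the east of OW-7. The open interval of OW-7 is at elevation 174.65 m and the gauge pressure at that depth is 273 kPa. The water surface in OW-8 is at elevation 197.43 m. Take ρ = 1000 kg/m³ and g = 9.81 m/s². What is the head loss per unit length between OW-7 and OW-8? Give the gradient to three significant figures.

Pressure head at OW-7: ψ = P/(ρg) = 273×1000 / (1000 × 9.81) = 27.83 m.
Total head at OW-7: h = z + ψ = 174.65 + 27.83 = 202.48 m.
Total head at OW-8: h = 197.43 m (water level in the piezometer is the total head).
Head difference: h(OW-7) − h(OW-8) = 202.48 − 197.43 = 5.05 m.
Hydraulic gradient: i = |Δh| / L = 5.05 / 1729.7 = 0.00292.

i ≈ 0.00292 m/m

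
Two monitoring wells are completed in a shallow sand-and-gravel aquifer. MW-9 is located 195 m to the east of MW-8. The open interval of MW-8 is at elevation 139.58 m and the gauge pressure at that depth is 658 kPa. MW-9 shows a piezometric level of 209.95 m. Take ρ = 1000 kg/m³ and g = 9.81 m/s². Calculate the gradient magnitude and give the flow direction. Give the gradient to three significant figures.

Pressure head at MW-8: ψ = P/(ρg) = 658×1000 / (1000 × 9.81) = 67.07 m.
Total head at MW-8: h = z + ψ = 139.58 + 67.07 = 206.65 m.
Total head at MW-9: h = 209.95 m (water level in the piezometer is the total head).
Head difference: h(MW-8) − h(MW-9) = 206.65 − 209.95 = -3.30 m.
Hydraulic gradient: i = |Δh| / L = 3.30 / 195 = 0.0169.
Flow is from higher to lower head: from MW-9 toward MW-8, i.e. toward the west.

i ≈ 0.0169; groundwater flows toward the west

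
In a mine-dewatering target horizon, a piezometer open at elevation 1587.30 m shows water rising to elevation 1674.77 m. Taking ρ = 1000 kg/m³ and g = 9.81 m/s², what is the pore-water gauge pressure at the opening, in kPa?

P ≈ 858 kPa

Pressure head ψ = h − z = 1674.77 − 1587.30 = 87.47 m.
P = ρgψ = 1000 × 9.81 × 87.47 = 858081 Pa ≈ 858 kPa.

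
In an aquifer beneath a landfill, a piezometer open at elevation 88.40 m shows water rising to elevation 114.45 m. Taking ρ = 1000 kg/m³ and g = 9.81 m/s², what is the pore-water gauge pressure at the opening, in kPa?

Pressure head ψ = h − z = 114.45 − 88.40 = 26.05 m.
P = ρgψ = 1000 × 9.81 × 26.05 = 255550 Pa ≈ 256 kPa.

P ≈ 256 kPa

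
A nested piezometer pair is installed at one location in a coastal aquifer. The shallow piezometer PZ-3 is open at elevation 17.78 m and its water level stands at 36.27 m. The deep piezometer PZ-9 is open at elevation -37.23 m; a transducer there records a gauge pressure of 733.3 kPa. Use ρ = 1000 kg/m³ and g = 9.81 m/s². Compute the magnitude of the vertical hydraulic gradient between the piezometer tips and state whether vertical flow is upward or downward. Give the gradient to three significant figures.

|i_v| ≈ 0.0227; vertical flow is upward

Total head at PZ-3: h = 36.27 m (water level in the standpipe).
Pressure head at PZ-9: ψ = P/(ρg) = 733.3×1000 / (1000 × 9.81) = 74.75 m.
Total head at PZ-9: h = z + ψ = -37.23 + 74.75 = 37.52 m.
Δh = h(PZ-3) − h(PZ-9) = 36.27 − 37.52 = -1.25 m.
Vertical separation Δz = 17.78 − (-37.23) = 55.01 m.
|i_v| = |Δh| / Δz = 1.25 / 55.01 = 0.0227.
Head is higher in the deep piezometer, so vertical flow is upward (discharge condition).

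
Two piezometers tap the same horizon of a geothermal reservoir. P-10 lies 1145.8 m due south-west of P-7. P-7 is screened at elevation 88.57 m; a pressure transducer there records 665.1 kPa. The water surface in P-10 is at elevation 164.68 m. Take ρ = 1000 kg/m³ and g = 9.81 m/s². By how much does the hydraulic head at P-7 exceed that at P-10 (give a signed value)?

Pressure head at P-7: ψ = P/(ρg) = 665.1×1000 / (1000 × 9.81) = 67.80 m.
Total head at P-7: h = z + ψ = 88.57 + 67.80 = 156.37 m.
Total head at P-10: h = 164.68 m (water level in the piezometer is the total head).
Head difference: h(P-7) − h(P-10) = 156.37 − 164.68 = -8.31 m.

Δh ≈ -8.31 m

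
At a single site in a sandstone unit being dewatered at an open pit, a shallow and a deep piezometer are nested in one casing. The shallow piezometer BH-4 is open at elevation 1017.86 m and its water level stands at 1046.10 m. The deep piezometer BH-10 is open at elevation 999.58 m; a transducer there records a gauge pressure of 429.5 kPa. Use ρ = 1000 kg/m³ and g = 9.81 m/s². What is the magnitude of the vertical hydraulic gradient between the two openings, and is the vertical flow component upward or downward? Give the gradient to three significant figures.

|i_v| ≈ 0.150; vertical flow is downward

Total head at BH-4: h = 1046.10 m (water level in the standpipe).
Pressure head at BH-10: ψ = P/(ρg) = 429.5×1000 / (1000 × 9.81) = 43.78 m.
Total head at BH-10: h = z + ψ = 999.58 + 43.78 = 1043.36 m.
Δh = h(BH-4) − h(BH-10) = 1046.10 − 1043.36 = 2.74 m.
Vertical separation Δz = 1017.86 − 999.58 = 18.28 m.
|i_v| = |Δh| / Δz = 2.74 / 18.28 = 0.150.
Head is higher in the shallow piezometer, so vertical flow is downward (recharge condition).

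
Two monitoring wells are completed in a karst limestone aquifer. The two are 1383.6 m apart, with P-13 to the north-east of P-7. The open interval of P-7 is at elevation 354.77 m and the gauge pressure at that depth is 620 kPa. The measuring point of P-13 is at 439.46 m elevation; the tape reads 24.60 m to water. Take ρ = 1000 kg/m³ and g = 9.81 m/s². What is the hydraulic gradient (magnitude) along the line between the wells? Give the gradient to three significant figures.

Pressure head at P-7: ψ = P/(ρg) = 620×1000 / (1000 × 9.81) = 63.20 m.
Total head at P-7: h = z + ψ = 354.77 + 63.20 = 417.97 m.
Total head at P-13: h = 439.46 − 24.60 = 414.86 m.
Head difference: h(P-7) − h(P-13) = 417.97 − 414.86 = 3.11 m.
Hydraulic gradient: i = |Δh| / L = 3.11 / 1383.6 = 0.00225.

i ≈ 0.00225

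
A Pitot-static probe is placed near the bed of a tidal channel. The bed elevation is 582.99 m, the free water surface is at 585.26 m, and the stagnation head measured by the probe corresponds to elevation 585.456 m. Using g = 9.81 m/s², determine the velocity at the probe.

Near the bed, under hydrostatic conditions, the piezometric head (z + ψ) equals the free-surface elevation, 585.26 m.
Velocity head = total − piezometric = 585.456 − 585.26 = 0.196 m.
v = √(2g·h_v) = √(2 × 9.81 × 0.196) = 1.96 m/s.

v ≈ 1.96 m/s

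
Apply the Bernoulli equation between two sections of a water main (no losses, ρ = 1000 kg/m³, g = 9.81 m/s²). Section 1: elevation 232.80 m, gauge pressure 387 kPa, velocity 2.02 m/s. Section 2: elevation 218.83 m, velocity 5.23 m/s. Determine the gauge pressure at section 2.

P₂ ≈ 512 kPa

Pressure head at 1: ψ₁ = P₁/(ρg) = 387×1000 / (1000 × 9.81) = 39.45 m.
Velocity heads: v₁²/2g = 2.02²/19.62 = 0.208 m; v₂²/2g = 5.23²/19.62 = 1.394 m.
Total head H = z₁ + ψ₁ + v₁²/2g = 232.80 + 39.45 + 0.208 = 272.46 m.
ψ₂ = H − z₂ − v₂²/2g = 272.46 − 218.83 − 1.394 = 52.24 m.
P₂ = ρgψ₂ = 1000 × 9.81 × 52.24 ≈ 512 kPa.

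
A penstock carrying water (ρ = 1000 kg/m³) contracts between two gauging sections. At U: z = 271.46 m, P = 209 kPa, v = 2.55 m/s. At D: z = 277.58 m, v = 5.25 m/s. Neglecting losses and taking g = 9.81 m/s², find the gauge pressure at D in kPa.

P₂ ≈ 138 kPa

Pressure head at U: ψ₁ = P₁/(ρg) = 209×1000 / (1000 × 9.81) = 21.30 m.
Velocity heads: v₁²/2g = 2.55²/19.62 = 0.331 m; v₂²/2g = 5.25²/19.62 = 1.405 m.
Total head H = z₁ + ψ₁ + v₁²/2g = 271.46 + 21.30 + 0.331 = 293.09 m.
ψ₂ = H − z₂ − v₂²/2g = 293.09 − 277.58 − 1.405 = 14.10 m.
P₂ = ρgψ₂ = 1000 × 9.81 × 14.10 ≈ 138 kPa.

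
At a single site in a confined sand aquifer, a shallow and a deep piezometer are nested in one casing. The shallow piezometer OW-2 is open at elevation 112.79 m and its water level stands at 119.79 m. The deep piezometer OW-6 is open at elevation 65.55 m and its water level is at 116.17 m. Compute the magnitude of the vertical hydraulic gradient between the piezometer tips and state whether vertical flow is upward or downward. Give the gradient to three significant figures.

|i_v| ≈ 0.0766; vertical flow is downward

Total head at OW-2: h = 119.79 m (water level in the standpipe).
Total head at OW-6: h = 116.17 m.
Δh = h(OW-2) − h(OW-6) = 119.79 − 116.17 = 3.62 m.
Vertical separation Δz = 112.79 − 65.55 = 47.24 m.
|i_v| = |Δh| / Δz = 3.62 / 47.24 = 0.0766.
Head is higher in the shallow piezometer, so vertical flow is downward (recharge condition).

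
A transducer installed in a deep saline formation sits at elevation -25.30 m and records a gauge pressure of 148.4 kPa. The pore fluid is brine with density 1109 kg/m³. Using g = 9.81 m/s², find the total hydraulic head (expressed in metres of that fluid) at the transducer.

h ≈ -11.66 m

ψ = P/(ρg) = 148.4×1000 / (1109 × 9.81) = 13.64 m.
h = z + ψ = -25.30 + 13.64 = -11.66 m.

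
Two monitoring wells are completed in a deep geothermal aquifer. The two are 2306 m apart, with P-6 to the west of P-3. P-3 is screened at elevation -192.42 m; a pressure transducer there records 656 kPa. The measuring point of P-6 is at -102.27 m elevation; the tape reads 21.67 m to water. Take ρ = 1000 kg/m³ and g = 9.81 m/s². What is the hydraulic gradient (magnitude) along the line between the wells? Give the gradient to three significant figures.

Pressure head at P-3: ψ = P/(ρg) = 656×1000 / (1000 × 9.81) = 66.87 m.
Total head at P-3: h = z + ψ = -192.42 + 66.87 = -125.55 m.
Total head at P-6: h = -102.27 − 21.67 = -123.94 m.
Head difference: h(P-3) − h(P-6) = -125.55 − (-123.94) = -1.61 m.
Hydraulic gradient: i = |Δh| / L = 1.61 / 2306 = 0.000698.

i ≈ 0.000698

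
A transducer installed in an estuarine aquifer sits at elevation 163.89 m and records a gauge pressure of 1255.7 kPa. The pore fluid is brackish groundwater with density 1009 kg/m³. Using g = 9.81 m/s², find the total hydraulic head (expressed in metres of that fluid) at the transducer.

ψ = P/(ρg) = 1255.7×1000 / (1009 × 9.81) = 126.86 m.
h = z + ψ = 163.89 + 126.86 = 290.75 m.

h ≈ 290.75 m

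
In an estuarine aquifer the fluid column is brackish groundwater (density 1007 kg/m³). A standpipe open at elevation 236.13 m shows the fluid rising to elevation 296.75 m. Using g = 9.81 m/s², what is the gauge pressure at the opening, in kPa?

Pressure head ψ = h − z = 296.75 − 236.13 = 60.62 m.
P = ρgψ = 1007 × 9.81 × 60.62 = 598845 Pa ≈ 599 kPa.

P ≈ 599 kPa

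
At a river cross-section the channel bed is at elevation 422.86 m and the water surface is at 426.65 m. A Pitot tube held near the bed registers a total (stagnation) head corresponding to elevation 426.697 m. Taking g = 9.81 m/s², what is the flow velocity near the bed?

v ≈ 0.960 m/s

Near the bed, under hydrostatic conditions, the piezometric head (z + ψ) equals the free-surface elevation, 426.65 m.
Velocity head = total − piezometric = 426.697 − 426.65 = 0.047 m.
v = √(2g·h_v) = √(2 × 9.81 × 0.047) = 0.960 m/s.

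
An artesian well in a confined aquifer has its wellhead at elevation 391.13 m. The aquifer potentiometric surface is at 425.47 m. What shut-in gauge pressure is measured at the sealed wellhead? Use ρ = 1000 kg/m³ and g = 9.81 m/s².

P ≈ 337 kPa

Head above the cap: Δh = 425.47 − 391.13 = 34.34 m.
P = ρgΔh = 1000 × 9.81 × 34.34 = 336875 Pa ≈ 337 kPa.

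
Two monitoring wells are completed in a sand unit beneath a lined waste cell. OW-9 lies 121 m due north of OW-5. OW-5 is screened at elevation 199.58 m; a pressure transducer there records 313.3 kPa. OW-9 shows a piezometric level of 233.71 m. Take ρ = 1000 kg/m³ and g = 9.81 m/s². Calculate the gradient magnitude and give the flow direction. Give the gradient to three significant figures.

Pressure head at OW-5: ψ = P/(ρg) = 313.3×1000 / (1000 × 9.81) = 31.94 m.
Total head at OW-5: h = z + ψ = 199.58 + 31.94 = 231.52 m.
Total head at OW-9: h = 233.71 m (water level in the piezometer is the total head).
Head difference: h(OW-5) − h(OW-9) = 231.52 − 233.71 = -2.19 m.
Hydraulic gradient: i = |Δh| / L = 2.19 / 121 = 0.0181.
Flow is from higher to lower head: from OW-9 toward OW-5, i.e. toward the south.

i ≈ 0.0181; groundwater flows toward the south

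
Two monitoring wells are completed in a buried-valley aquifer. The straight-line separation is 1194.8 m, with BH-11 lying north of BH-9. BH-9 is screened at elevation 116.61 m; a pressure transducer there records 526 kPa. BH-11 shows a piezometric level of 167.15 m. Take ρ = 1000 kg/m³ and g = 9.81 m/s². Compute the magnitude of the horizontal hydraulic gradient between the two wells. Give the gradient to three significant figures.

i ≈ 0.00258

Pressure head at BH-9: ψ = P/(ρg) = 526×1000 / (1000 × 9.81) = 53.62 m.
Total head at BH-9: h = z + ψ = 116.61 + 53.62 = 170.23 m.
Total head at BH-11: h = 167.15 m (water level in the piezometer is the total head).
Head difference: h(BH-9) − h(BH-11) = 170.23 − 167.15 = 3.08 m.
Hydraulic gradient: i = |Δh| / L = 3.08 / 1194.8 = 0.00258.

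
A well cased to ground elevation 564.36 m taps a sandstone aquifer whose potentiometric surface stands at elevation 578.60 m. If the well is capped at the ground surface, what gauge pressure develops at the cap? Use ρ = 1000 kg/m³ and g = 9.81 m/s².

Head above the cap: Δh = 578.60 − 564.36 = 14.24 m.
P = ρgΔh = 1000 × 9.81 × 14.24 = 139694 Pa ≈ 140 kPa.

P ≈ 140 kPa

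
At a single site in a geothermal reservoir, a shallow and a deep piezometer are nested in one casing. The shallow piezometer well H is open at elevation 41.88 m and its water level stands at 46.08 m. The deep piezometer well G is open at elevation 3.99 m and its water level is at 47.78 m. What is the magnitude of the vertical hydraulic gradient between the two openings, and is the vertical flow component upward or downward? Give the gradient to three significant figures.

Total head at well H: h = 46.08 m (water level in the standpipe).
Total head at well G: h = 47.78 m.
Δh = h(well H) − h(well G) = 46.08 − 47.78 = -1.70 m.
Vertical separation Δz = 41.88 − 3.99 = 37.89 m.
|i_v| = |Δh| / Δz = 1.70 / 37.89 = 0.0449.
Head is higher in the deep piezometer, so vertical flow is upward (discharge condition).

|i_v| ≈ 0.0449; vertical flow is upward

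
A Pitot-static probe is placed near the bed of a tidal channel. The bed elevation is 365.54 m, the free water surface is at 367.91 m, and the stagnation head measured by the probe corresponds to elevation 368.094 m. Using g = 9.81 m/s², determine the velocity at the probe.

v ≈ 1.90 m/s

Near the bed, under hydrostatic conditions, the piezometric head (z + ψ) equals the free-surface elevation, 367.91 m.
Velocity head = total − piezometric = 368.094 − 367.91 = 0.184 m.
v = √(2g·h_v) = √(2 × 9.81 × 0.184) = 1.90 m/s.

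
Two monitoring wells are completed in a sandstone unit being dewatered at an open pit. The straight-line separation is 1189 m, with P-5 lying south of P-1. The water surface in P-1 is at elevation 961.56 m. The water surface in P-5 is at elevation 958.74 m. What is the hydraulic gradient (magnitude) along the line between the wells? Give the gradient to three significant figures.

Total head at P-1: h = 961.56 m (water level in the piezometer is the total head).
Total head at P-5: h = 958.74 m (water level in the piezometer is the total head).
Head difference: h(P-1) − h(P-5) = 961.56 − 958.74 = 2.82 m.
Hydraulic gradient: i = |Δh| / L = 2.82 / 1189 = 0.00237.

i ≈ 0.00237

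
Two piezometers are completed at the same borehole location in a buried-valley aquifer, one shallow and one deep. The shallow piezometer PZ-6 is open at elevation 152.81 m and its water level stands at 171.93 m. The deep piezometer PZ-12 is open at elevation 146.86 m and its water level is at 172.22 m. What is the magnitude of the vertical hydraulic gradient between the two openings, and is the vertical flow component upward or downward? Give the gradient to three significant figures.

|i_v| ≈ 0.0487; vertical flow is upward

Total head at PZ-6: h = 171.93 m (water level in the standpipe).
Total head at PZ-12: h = 172.22 m.
Δh = h(PZ-6) − h(PZ-12) = 171.93 − 172.22 = -0.29 m.
Vertical separation Δz = 152.81 − 146.86 = 5.95 m.
|i_v| = |Δh| / Δz = 0.29 / 5.95 = 0.0487.
Head is higher in the deep piezometer, so vertical flow is upward (discharge condition).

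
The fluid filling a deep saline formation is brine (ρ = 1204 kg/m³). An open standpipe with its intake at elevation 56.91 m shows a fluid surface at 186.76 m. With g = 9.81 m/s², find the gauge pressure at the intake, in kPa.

Pressure head ψ = h − z = 186.76 − 56.91 = 129.85 m.
P = ρgψ = 1204 × 9.81 × 129.85 = 1533690 Pa ≈ 1530 kPa.

P ≈ 1530 kPa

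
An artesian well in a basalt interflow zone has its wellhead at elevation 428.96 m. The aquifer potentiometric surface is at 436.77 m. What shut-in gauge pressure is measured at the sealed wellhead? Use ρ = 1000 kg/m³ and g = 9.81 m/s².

Head above the cap: Δh = 436.77 − 428.96 = 7.81 m.
P = ρgΔh = 1000 × 9.81 × 7.81 = 76616 Pa ≈ 76.6 kPa.

P ≈ 76.6 kPa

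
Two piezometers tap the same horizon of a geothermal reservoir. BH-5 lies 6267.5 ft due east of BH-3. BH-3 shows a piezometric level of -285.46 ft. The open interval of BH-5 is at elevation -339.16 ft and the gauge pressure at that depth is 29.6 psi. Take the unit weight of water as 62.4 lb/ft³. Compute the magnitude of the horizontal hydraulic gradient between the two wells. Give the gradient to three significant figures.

Total head at BH-3: h = -285.46 ft (water level in the piezometer is the total head).
Pressure head at BH-5: ψ = 144·P/γ = 144 × 29.6 / 62.4 = 68.31 ft.
Total head at BH-5: h = z + ψ = -339.16 + 68.31 = -270.85 ft.
Head difference: h(BH-3) − h(BH-5) = -285.46 − (-270.85) = -14.61 ft.
Hydraulic gradient: i = |Δh| / L = 14.61 / 6267.5 = 0.00233.

i ≈ 0.00233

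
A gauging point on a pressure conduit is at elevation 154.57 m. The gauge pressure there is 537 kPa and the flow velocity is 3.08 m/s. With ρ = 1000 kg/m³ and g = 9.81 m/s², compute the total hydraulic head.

h ≈ 209.79 m

Pressure head ψ = P/(ρg) = 537×1000 / (1000 × 9.81) = 54.74 m.
Velocity head = v²/(2g) = 3.08² / (2 × 9.81) = 0.484 m.
h = z + ψ + v²/(2g) = 154.57 + 54.74 + 0.484 = 209.79 m.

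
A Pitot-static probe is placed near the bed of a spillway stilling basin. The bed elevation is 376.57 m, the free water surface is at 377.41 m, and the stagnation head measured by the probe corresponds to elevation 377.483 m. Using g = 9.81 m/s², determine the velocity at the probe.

v ≈ 1.20 m/s

Near the bed, under hydrostatic conditions, the piezometric head (z + ψ) equals the free-surface elevation, 377.41 m.
Velocity head = total − piezometric = 377.483 − 377.41 = 0.073 m.
v = √(2g·h_v) = √(2 × 9.81 × 0.073) = 1.20 m/s.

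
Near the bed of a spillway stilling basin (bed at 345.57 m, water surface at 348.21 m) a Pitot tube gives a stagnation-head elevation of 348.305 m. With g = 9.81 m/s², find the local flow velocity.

Near the bed, under hydrostatic conditions, the piezometric head (z + ψ) equals the free-surface elevation, 348.21 m.
Velocity head = total − piezometric = 348.305 − 348.21 = 0.095 m.
v = √(2g·h_v) = √(2 × 9.81 × 0.095) = 1.37 m/s.

v ≈ 1.37 m/s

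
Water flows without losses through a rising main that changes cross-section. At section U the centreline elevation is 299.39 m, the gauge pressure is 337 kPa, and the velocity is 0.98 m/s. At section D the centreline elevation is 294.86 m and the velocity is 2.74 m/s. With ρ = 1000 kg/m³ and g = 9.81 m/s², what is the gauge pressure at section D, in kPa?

Pressure head at U: ψ₁ = P₁/(ρg) = 337×1000 / (1000 × 9.81) = 34.35 m.
Velocity heads: v₁²/2g = 0.98²/19.62 = 0.049 m; v₂²/2g = 2.74²/19.62 = 0.383 m.
Total head H = z₁ + ψ₁ + v₁²/2g = 299.39 + 34.35 + 0.049 = 333.79 m.
ψ₂ = H − z₂ − v₂²/2g = 333.79 − 294.86 − 0.383 = 38.55 m.
P₂ = ρgψ₂ = 1000 × 9.81 × 38.55 ≈ 378 kPa.

P₂ ≈ 378 kPa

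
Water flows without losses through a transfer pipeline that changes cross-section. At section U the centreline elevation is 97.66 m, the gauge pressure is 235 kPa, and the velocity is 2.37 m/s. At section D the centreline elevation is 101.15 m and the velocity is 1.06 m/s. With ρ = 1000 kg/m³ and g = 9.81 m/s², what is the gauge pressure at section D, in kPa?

P₂ ≈ 203 kPa

Pressure head at U: ψ₁ = P₁/(ρg) = 235×1000 / (1000 × 9.81) = 23.96 m.
Velocity heads: v₁²/2g = 2.37²/19.62 = 0.286 m; v₂²/2g = 1.06²/19.62 = 0.057 m.
Total head H = z₁ + ψ₁ + v₁²/2g = 97.66 + 23.96 + 0.286 = 121.91 m.
ψ₂ = H − z₂ − v₂²/2g = 121.91 − 101.15 − 0.057 = 20.70 m.
P₂ = ρgψ₂ = 1000 × 9.81 × 20.70 ≈ 203 kPa.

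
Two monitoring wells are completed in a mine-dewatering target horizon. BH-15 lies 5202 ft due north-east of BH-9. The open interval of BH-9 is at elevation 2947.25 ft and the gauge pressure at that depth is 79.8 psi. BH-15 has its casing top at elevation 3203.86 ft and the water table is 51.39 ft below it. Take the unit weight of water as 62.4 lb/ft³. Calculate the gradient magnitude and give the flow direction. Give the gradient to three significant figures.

i ≈ 0.00405; groundwater flows toward the south-west

Pressure head at BH-9: ψ = 144·P/γ = 144 × 79.8 / 62.4 = 184.15 ft.
Total head at BH-9: h = z + ψ = 2947.25 + 184.15 = 3131.40 ft.
Total head at BH-15: h = 3203.86 − 51.39 = 3152.47 ft.
Head difference: h(BH-9) − h(BH-15) = 3131.40 − 3152.47 = -21.07 ft.
Hydraulic gradient: i = |Δh| / L = 21.07 / 5202 = 0.00405.
Flow is from higher to lower head: from BH-15 toward BH-9, i.e. toward the south-west.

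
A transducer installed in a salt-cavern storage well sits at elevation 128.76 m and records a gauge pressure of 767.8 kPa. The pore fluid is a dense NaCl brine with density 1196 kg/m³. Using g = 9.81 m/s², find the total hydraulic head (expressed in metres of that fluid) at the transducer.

ψ = P/(ρg) = 767.8×1000 / (1196 × 9.81) = 65.44 m.
h = z + ψ = 128.76 + 65.44 = 194.20 m.

h ≈ 194.20 m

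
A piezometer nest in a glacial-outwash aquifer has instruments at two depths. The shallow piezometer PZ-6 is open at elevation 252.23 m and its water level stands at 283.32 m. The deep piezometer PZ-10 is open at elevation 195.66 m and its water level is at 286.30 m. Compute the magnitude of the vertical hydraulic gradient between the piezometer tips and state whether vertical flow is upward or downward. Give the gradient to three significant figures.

|i_v| ≈ 0.0527; vertical flow is upward

Total head at PZ-6: h = 283.32 m (water level in the standpipe).
Total head at PZ-10: h = 286.30 m.
Δh = h(PZ-6) − h(PZ-10) = 283.32 − 286.30 = -2.98 m.
Vertical separation Δz = 252.23 − 195.66 = 56.57 m.
|i_v| = |Δh| / Δz = 2.98 / 56.57 = 0.0527.
Head is higher in the deep piezometer, so vertical flow is upward (discharge condition).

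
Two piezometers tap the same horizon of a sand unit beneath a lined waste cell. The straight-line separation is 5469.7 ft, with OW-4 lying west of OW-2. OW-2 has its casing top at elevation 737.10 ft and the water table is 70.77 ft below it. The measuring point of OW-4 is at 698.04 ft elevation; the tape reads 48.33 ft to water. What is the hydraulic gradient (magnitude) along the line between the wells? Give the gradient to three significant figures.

i ≈ 0.00304

Total head at OW-2: h = 737.10 − 70.77 = 666.33 ft.
Total head at OW-4: h = 698.04 − 48.33 = 649.71 ft.
Head difference: h(OW-2) − h(OW-4) = 666.33 − 649.71 = 16.62 ft.
Hydraulic gradient: i = |Δh| / L = 16.62 / 5469.7 = 0.00304.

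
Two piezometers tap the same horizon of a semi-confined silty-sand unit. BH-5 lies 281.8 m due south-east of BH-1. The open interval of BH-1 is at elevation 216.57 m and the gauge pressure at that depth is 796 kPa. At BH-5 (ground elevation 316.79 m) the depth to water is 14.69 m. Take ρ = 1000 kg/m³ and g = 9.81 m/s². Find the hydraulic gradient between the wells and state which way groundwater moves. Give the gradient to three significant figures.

Pressure head at BH-1: ψ = P/(ρg) = 796×1000 / (1000 × 9.81) = 81.14 m.
Total head at BH-1: h = z + ψ = 216.57 + 81.14 = 297.71 m.
Total head at BH-5: h = 316.79 − 14.69 = 302.10 m.
Head difference: h(BH-1) − h(BH-5) = 297.71 − 302.10 = -4.39 m.
Hydraulic gradient: i = |Δh| / L = 4.39 / 281.8 = 0.0156.
Flow is from higher to lower head: from BH-5 toward BH-1, i.e. toward the north-west.

i ≈ 0.0156; groundwater flows toward the north-west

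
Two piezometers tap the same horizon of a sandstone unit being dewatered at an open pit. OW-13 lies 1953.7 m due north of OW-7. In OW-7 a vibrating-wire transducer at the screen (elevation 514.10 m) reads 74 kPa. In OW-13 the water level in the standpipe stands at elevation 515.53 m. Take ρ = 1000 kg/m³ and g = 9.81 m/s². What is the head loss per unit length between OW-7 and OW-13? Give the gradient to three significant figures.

Pressure head at OW-7: ψ = P/(ρg) = 74×1000 / (1000 × 9.81) = 7.54 m.
Total head at OW-7: h = z + ψ = 514.10 + 7.54 = 521.64 m.
Total head at OW-13: h = 515.53 m (water level in the piezometer is the total head).
Head difference: h(OW-7) − h(OW-13) = 521.64 − 515.53 = 6.11 m.
Hydraulic gradient: i = |Δh| / L = 6.11 / 1953.7 = 0.00313.

i ≈ 0.00313 m/m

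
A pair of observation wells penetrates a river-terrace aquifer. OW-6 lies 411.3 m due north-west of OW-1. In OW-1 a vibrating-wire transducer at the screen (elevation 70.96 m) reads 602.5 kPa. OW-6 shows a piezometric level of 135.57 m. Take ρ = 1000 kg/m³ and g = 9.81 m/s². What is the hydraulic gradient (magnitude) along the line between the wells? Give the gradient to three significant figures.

Pressure head at OW-1: ψ = P/(ρg) = 602.5×1000 / (1000 × 9.81) = 61.42 m.
Total head at OW-1: h = z + ψ = 70.96 + 61.42 = 132.38 m.
Total head at OW-6: h = 135.57 m (water level in the piezometer is the total head).
Head difference: h(OW-1) − h(OW-6) = 132.38 − 135.57 = -3.19 m.
Hydraulic gradient: i = |Δh| / L = 3.19 / 411.3 = 0.00776.

i ≈ 0.00776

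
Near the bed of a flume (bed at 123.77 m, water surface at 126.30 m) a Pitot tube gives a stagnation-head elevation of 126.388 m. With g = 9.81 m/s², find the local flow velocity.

v ≈ 1.31 m/s

Near the bed, under hydrostatic conditions, the piezometric head (z + ψ) equals the free-surface elevation, 126.30 m.
Velocity head = total − piezometric = 126.388 − 126.30 = 0.088 m.
v = √(2g·h_v) = √(2 × 9.81 × 0.088) = 1.31 m/s.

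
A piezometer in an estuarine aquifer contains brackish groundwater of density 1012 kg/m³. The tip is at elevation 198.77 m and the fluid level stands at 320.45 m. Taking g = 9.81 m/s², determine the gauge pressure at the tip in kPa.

Pressure head ψ = h − z = 320.45 − 198.77 = 121.68 m.
P = ρgψ = 1012 × 9.81 × 121.68 = 1208005 Pa ≈ 1210 kPa.

P ≈ 1210 kPa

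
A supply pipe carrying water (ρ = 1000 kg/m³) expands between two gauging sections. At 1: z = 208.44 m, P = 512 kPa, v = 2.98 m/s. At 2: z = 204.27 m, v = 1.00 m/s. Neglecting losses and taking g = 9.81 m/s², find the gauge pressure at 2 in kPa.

Pressure head at 1: ψ₁ = P₁/(ρg) = 512×1000 / (1000 × 9.81) = 52.19 m.
Velocity heads: v₁²/2g = 2.98²/19.62 = 0.453 m; v₂²/2g = 1.00²/19.62 = 0.051 m.
Total head H = z₁ + ψ₁ + v₁²/2g = 208.44 + 52.19 + 0.453 = 261.08 m.
ψ₂ = H − z₂ − v₂²/2g = 261.08 − 204.27 − 0.051 = 56.76 m.
P₂ = ρgψ₂ = 1000 × 9.81 × 56.76 ≈ 557 kPa.

P₂ ≈ 557 kPa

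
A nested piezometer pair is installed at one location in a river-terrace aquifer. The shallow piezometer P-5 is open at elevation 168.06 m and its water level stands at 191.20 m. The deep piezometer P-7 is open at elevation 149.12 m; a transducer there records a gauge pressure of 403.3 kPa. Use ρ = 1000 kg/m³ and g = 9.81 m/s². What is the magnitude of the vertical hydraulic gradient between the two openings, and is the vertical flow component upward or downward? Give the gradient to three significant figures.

Total head at P-5: h = 191.20 m (water level in the standpipe).
Pressure head at P-7: ψ = P/(ρg) = 403.3×1000 / (1000 × 9.81) = 41.11 m.
Total head at P-7: h = z + ψ = 149.12 + 41.11 = 190.23 m.
Δh = h(P-5) − h(P-7) = 191.20 − 190.23 = 0.97 m.
Vertical separation Δz = 168.06 − 149.12 = 18.94 m.
|i_v| = |Δh| / Δz = 0.97 / 18.94 = 0.0512.
Head is higher in the shallow piezometer, so vertical flow is downward (recharge condition).

|i_v| ≈ 0.0512; vertical flow is downward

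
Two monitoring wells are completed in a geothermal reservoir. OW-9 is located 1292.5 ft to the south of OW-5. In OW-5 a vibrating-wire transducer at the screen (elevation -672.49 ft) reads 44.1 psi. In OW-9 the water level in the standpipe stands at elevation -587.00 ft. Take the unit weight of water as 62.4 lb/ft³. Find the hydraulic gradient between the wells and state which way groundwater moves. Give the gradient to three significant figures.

i ≈ 0.0126; groundwater flows toward the south

Pressure head at OW-5: ψ = 144·P/γ = 144 × 44.1 / 62.4 = 101.77 ft.
Total head at OW-5: h = z + ψ = -672.49 + 101.77 = -570.72 ft.
Total head at OW-9: h = -587.00 ft (water level in the piezometer is the total head).
Head difference: h(OW-5) − h(OW-9) = -570.72 − (-587.00) = 16.28 ft.
Hydraulic gradient: i = |Δh| / L = 16.28 / 1292.5 = 0.0126.
Flow is from higher to lower head: from OW-5 toward OW-9, i.e. toward the south.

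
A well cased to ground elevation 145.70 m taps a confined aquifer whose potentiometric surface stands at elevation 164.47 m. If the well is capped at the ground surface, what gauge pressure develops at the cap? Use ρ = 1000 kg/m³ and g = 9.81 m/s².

Head above the cap: Δh = 164.47 − 145.70 = 18.77 m.
P = ρgΔh = 1000 × 9.81 × 18.77 = 184134 Pa ≈ 184 kPa.

P ≈ 184 kPa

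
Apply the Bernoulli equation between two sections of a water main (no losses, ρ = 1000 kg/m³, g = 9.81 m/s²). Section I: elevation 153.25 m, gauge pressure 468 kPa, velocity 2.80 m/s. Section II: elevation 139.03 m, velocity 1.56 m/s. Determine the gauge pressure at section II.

P₂ ≈ 610 kPa

Pressure head at I: ψ₁ = P₁/(ρg) = 468×1000 / (1000 × 9.81) = 47.71 m.
Velocity heads: v₁²/2g = 2.80²/19.62 = 0.400 m; v₂²/2g = 1.56²/19.62 = 0.124 m.
Total head H = z₁ + ψ₁ + v₁²/2g = 153.25 + 47.71 + 0.400 = 201.36 m.
ψ₂ = H − z₂ − v₂²/2g = 201.36 − 139.03 − 0.124 = 62.21 m.
P₂ = ρgψ₂ = 1000 × 9.81 × 62.21 ≈ 610 kPa.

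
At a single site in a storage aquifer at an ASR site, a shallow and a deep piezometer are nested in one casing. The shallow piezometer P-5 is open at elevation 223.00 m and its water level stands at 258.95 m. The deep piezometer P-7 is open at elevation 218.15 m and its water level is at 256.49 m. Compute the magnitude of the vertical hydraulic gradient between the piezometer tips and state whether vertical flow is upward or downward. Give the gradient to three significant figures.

Total head at P-5: h = 258.95 m (water level in the standpipe).
Total head at P-7: h = 256.49 m.
Δh = h(P-5) − h(P-7) = 258.95 − 256.49 = 2.46 m.
Vertical separation Δz = 223.00 − 218.15 = 4.85 m.
|i_v| = |Δh| / Δz = 2.46 / 4.85 = 0.507.
Head is higher in the shallow piezometer, so vertical flow is downward (recharge condition).

|i_v| ≈ 0.507; vertical flow is downward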